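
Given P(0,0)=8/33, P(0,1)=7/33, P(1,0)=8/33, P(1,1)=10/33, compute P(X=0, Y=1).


Read from table: P(X=0, Y=1) = 7/33

7/33


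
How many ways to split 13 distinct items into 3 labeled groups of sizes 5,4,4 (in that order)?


13! = 6227020800
Denominator: 5!=120 * 4!=24 * 4!=24
Coefficient = 6227020800 / 69120 = 90090

90090


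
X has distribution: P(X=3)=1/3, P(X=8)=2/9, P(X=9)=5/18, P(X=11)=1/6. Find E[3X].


E[3X] = sum(g(x)*P(x))
= 9*1/3 + 24*2/9 + 27*5/18 + 33*1/6
= 64/3

64/3


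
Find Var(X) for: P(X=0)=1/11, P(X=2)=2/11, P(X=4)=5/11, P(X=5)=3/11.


E[X] = 39/11, E[X^2] = 163/11
Var(X) = E[X^2] - (E[X])^2 = 163/11 - (39/11)^2 = 272/121

272/121


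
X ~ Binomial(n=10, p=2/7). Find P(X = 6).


P(X=6) = C(10,6) * p^6 * (1-p)^4
= 210 * 64/117649 * 625/2401
= 1200000/40353607

1200000/40353607


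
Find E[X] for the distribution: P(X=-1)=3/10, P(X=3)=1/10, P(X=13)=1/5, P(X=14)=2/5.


E[X] = sum(x * P(x))
= -1*3/10 + 3*1/10 + 13*1/5 + 14*2/5
= 41/5

41/5


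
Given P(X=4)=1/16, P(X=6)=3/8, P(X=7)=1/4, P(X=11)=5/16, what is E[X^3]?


E[X^3] = sum(g(x)*P(x))
= 64*1/16 + 216*3/8 + 343*1/4 + 1331*5/16
= 9387/16

9387/16


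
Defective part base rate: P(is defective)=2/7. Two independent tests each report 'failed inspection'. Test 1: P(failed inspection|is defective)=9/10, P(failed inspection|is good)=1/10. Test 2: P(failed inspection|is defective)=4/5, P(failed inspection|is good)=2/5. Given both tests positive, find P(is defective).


After test 1: P(+) = 9/10*2/7 + 1/10*5/7 = 23/70
P(B|+) = (9/35)/(23/70) = 18/23
After test 2 (use post1 as new prior): P(+) = 4/5*18/23 + 2/5*5/23 = 82/115
P(B|+,+) = (72/115)/(82/115) = 36/41

36/41


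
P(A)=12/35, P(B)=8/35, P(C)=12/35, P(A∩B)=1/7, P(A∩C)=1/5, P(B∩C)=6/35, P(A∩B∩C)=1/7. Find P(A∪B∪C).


P(A∪B∪C) = P(A)+P(B)+P(C) - P(AB)-P(AC)-P(BC) + P(ABC)
= 12/35+8/35+12/35 - 1/7-1/5-6/35 + 1/7
= 19/35

19/35


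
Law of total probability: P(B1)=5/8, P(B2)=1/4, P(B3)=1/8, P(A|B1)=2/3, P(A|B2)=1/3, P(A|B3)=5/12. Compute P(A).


P(A) = P(A|B1)P(B1) + P(A|B2)P(B2) + P(A|B3)P(B3)
= 2/3*5/8 + 1/3*1/4 + 5/12*1/8
= 5/12 + 1/12 + 5/96 = 53/96

53/96


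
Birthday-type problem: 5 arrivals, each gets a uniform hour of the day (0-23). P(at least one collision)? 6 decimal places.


P(all different) = prod((24-i)/24 for i=0..4) = 0.640553
P(at least one match) = 1 - 0.640553 = 0.359447

0.359447


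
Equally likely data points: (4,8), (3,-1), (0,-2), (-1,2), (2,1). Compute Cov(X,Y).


E[X]=8/5, E[Y]=8/5, E[XY]=29/5
Cov(X,Y) = E[XY] - E[X]E[Y] = 29/5 - 8/5*8/5 = 81/25

81/25


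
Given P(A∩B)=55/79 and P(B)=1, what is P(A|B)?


P(A|B) = P(A∩B)/P(B) = (55/79)/(79/79) = 55/79

55/79


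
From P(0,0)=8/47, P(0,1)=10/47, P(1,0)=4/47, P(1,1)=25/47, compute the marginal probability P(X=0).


P(X=0) = P(0,0)+P(0,1) = 8/47 + 10/47 = 18/47

18/47


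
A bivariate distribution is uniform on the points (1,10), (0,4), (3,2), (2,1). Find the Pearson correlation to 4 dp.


Cov(X,Y) = -1.8750, Var(X) = 1.2500, Var(Y) = 12.1875
rho = Cov/(sqrt(VarX)*sqrt(VarY)) = -0.4804

-0.4804


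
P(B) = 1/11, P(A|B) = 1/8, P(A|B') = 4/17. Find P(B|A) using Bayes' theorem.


P(A) = P(A|B)P(B) + P(A|B')P(B') = 1/8*1/11 + 4/17*10/11 = 337/1496
P(B|A) = P(A|B)P(B)/P(A) = (1/88)/(337/1496) = 17/337

17/337


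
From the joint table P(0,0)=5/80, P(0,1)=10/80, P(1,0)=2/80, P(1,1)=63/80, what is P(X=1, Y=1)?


Read from table: P(X=1, Y=1) = 63/80

63/80


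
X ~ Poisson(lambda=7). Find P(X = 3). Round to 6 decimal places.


P(X=3) = e^(-7) * 7^3 / 3!
≈ 0.0009118819656 * 343 / 6
≈ 0.052129

0.052129


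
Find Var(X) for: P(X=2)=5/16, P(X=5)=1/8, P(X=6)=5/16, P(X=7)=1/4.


E[X] = 39/8, E[X^2] = 223/8
Var(X) = E[X^2] - (E[X])^2 = 223/8 - (39/8)^2 = 263/64

263/64


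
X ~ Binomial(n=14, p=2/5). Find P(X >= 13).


P(X>=13) = P(X=13) + P(X=14)
= 344064/6103515625 + 16384/6103515625
= 360448/6103515625

360448/6103515625


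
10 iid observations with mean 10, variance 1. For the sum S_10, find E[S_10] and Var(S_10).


E[S_n] = n*mu = 10*10 = 100
Var(S_n) = n*sigma^2 = 10*1 = 10

E[S_10]=100, Var(S_10)=10


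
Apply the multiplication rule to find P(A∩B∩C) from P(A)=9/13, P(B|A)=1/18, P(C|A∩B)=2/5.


P(A∩B∩C) = P(A) * P(B|A) * P(C|A∩B)
= 9/13 * 1/18 * 2/5
= 1/26 * 2/5 = 1/65

1/65


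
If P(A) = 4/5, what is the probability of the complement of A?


P(A') = 1 - P(A) = 1 - 4/5 = 1/5

1/5


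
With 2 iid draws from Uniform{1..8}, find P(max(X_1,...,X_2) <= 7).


P(max <= 7) = P(all X_i <= 7) = (P(X_1 <= 7))^2
= (7/8)^2 = 49/64

49/64


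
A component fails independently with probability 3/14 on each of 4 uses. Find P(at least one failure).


P(at least one) = 1 - P(none)
P(none) = (1 - 3/14)^4 = (11/14)^4 = 14641/38416
P(at least one) = 1 - 14641/38416 = 23775/38416

23775/38416


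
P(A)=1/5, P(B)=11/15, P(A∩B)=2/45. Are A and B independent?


P(A)*P(B) = 1/5*11/15 = 11/75
P(A∩B) = 2/45 != 11/75, so not independent

No, A and B are not independent


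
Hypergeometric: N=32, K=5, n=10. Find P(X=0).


P(X=0) = C(5,0)*C(27,10) / C(32,10)
= 1*8436285 / 64512240
= 8436285/64512240 = 1881/14384

1881/14384


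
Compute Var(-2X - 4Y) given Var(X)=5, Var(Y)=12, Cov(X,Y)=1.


Var(-2X - 4Y) = (-2)^2*Var(X) + (-4)^2*Var(Y) + 2*(-2)*(-4)*Cov(X,Y)
= 4*5 + 16*12 + 16*1
= 20 + 192 + 16 = 228

228


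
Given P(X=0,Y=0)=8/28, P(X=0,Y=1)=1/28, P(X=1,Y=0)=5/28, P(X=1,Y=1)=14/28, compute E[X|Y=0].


P(Y=0) = 13/28
E[X|Y=0] = (0*8 + 1*5)/13 = 5/13

5/13


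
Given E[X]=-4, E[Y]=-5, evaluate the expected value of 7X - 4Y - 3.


E[7X - 4Y - 3] = 7*E[X] - 4*E[Y] - 3
= (7)*(-4) + (-4)*(-5) + (-3)
= -28 + 20 - 3 = -11

-11


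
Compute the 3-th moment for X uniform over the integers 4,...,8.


E[X^3] = (1/5) * sum(x^3 for x=4..8)
= 1260/5 = 252

252


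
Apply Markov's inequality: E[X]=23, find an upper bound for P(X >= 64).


Markov: P(X >= a) <= E[X]/a
P(X >= 64) <= 23/64

23/64


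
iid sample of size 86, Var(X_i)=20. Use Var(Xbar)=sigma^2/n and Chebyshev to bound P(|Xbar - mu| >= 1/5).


Var(Xbar) = Var(X)/n = 20/86
Chebyshev: P(|Xbar-mu| >= 1/5) <= Var(Xbar)/(1/5)^2 = (10/43)/(1/25) = 250/43
Bound exceeds 1, so trivial bound: 1

1


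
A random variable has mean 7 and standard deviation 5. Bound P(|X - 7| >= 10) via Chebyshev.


k = 10/5 = 2
Chebyshev: P(|X-mu| >= k*sigma) <= 1/k^2 = 1/2^2 = 1/4

1/4


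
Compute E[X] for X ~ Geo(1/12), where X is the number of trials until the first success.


For geometric (trials until first success), E[X] = 1/p = 1/(1/12) = 12

12


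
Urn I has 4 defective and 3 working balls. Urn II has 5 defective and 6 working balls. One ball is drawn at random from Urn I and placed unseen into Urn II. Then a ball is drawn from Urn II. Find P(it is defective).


P(transfer defective) = 4/7; P(transfer working) = 3/7
If defective transferred: Urn II has 6 defective of 12, so P(defective|defective moved) = 1/2
If working transferred: Urn II has 5 defective of 12, so P(defective|working moved) = 5/12
By total probability: P(defective) = 4/7*1/2 + 3/7*5/12 = 13/28

13/28


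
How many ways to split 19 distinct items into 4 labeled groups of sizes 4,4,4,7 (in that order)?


19! = 121645100408832000
Denominator: 4!=24 * 4!=24 * 4!=24 * 7!=5040
Coefficient = 121645100408832000 / 69672960 = 1745944200

1745944200


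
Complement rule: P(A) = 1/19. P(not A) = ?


P(A') = 1 - P(A) = 1 - 1/19 = 18/19

18/19


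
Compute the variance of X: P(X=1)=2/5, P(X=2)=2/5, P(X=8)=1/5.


E[X] = 14/5, E[X^2] = 74/5
Var(X) = E[X^2] - (E[X])^2 = 74/5 - (14/5)^2 = 174/25

174/25


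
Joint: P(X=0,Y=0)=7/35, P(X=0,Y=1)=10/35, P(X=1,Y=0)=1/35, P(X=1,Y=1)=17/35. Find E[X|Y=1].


P(Y=1) = 27/35
E[X|Y=1] = (0*10 + 1*17)/27 = 17/27

17/27


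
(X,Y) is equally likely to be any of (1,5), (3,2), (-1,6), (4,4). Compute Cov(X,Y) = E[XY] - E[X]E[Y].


E[X]=7/4, E[Y]=17/4, E[XY]=21/4
Cov(X,Y) = E[XY] - E[X]E[Y] = 21/4 - 7/4*17/4 = -35/16

-35/16


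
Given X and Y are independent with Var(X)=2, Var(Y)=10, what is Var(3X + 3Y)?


Independence => Cov(X,Y)=0
Var(3X + 3Y) = 3^2*Var(X) + 3^2*Var(Y)
= 9*2 + 9*10 = 108

108


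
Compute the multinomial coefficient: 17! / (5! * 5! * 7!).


17! = 355687428096000
Denominator: 5!=120 * 5!=120 * 7!=5040
Coefficient = 355687428096000 / 72576000 = 4900896

4900896


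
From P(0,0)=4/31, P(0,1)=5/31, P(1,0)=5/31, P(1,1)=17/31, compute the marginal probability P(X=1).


P(X=1) = P(1,0)+P(1,1) = 5/31 + 17/31 = 22/31

22/31


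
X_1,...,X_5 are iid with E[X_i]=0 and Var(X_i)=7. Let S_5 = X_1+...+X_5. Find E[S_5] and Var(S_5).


E[S_n] = n*mu = 5*0 = 0
Var(S_n) = n*sigma^2 = 5*7 = 35

E[S_5]=0, Var(S_5)=35


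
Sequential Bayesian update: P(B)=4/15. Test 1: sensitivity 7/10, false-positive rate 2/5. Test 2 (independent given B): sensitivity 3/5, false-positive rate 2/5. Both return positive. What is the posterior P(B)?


After test 1: P(+) = 7/10*4/15 + 2/5*11/15 = 12/25
P(B|+) = (14/75)/(12/25) = 7/18
After test 2 (use post1 as new prior): P(+) = 3/5*7/18 + 2/5*11/18 = 43/90
P(B|+,+) = (7/30)/(43/90) = 21/43

21/43


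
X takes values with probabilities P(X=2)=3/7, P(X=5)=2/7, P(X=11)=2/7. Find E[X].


E[X] = sum(x * P(x))
= 2*3/7 + 5*2/7 + 11*2/7
= 38/7

38/7


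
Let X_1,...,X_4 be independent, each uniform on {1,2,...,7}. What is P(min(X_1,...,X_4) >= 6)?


P(min >= 6) = P(all X_i >= 6) = (P(X_1 >= 6))^4
= (2/7)^4 = 16/2401

16/2401


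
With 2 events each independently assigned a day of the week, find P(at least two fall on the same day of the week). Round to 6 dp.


P(all different) = prod((7-i)/7 for i=0..1) = 0.857143
P(at least one match) = 1 - 0.857143 = 0.142857

0.142857


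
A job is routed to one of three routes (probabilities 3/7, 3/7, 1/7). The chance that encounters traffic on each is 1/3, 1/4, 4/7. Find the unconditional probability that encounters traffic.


P(A) = P(A|B1)P(B1) + P(A|B2)P(B2) + P(A|B3)P(B3)
= 1/3*3/7 + 1/4*3/7 + 4/7*1/7
= 1/7 + 3/28 + 4/49 = 65/196

65/196


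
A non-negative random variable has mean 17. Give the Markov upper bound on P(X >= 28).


Markov: P(X >= a) <= E[X]/a
P(X >= 28) <= 17/28

17/28


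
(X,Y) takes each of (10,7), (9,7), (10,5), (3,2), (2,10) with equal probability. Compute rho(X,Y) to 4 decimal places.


Cov(X,Y) = -0.3600, Var(X) = 12.5600, Var(Y) = 6.9600
rho = Cov/(sqrt(VarX)*sqrt(VarY)) = -0.0385

-0.0385


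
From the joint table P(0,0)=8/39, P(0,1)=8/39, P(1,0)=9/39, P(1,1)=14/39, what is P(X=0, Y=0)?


Read from table: P(X=0, Y=0) = 8/39

8/39


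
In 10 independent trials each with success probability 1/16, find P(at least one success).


P(at least one) = 1 - P(none)
P(none) = (1 - 1/16)^10 = (15/16)^10 = 576650390625/1099511627776
P(at least one) = 1 - 576650390625/1099511627776 = 522861237151/1099511627776

522861237151/1099511627776


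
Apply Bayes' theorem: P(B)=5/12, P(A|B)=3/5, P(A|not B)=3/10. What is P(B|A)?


P(A) = P(A|B)P(B) + P(A|B')P(B') = 3/5*5/12 + 3/10*7/12 = 17/40
P(B|A) = P(A|B)P(B)/P(A) = (1/4)/(17/40) = 10/17

10/17


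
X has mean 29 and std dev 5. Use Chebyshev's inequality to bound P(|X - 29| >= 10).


k = 10/5 = 2
Chebyshev: P(|X-mu| >= k*sigma) <= 1/k^2 = 1/2^2 = 1/4

1/4


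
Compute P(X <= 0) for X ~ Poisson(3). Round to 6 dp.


P(X<=0) = e^(-3)*3^0/0!
≈ 0.0497870684
≈ 0.049787

0.049787


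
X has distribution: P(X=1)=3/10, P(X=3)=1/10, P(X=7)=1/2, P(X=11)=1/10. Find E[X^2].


E[X^2] = sum(g(x)*P(x))
= 1*3/10 + 9*1/10 + 49*1/2 + 121*1/10
= 189/5

189/5


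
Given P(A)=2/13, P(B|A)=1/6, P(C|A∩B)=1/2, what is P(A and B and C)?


P(A∩B∩C) = P(A) * P(B|A) * P(C|A∩B)
= 2/13 * 1/6 * 1/2
= 1/39 * 1/2 = 1/78

1/78


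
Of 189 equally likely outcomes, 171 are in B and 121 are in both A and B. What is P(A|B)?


P(A|B) = P(A∩B)/P(B) = (121/189)/(171/189) = 121/171

121/171


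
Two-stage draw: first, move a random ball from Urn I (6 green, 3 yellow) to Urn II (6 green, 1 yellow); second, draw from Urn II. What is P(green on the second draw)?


P(transfer green) = 6/9 = 2/3; P(transfer yellow) = 1/3
If green transferred: Urn II has 7 green of 8, so P(green|green moved) = 7/8
If yellow transferred: Urn II has 6 green of 8, so P(green|yellow moved) = 3/4
By total probability: P(green) = 2/3*7/8 + 1/3*3/4 = 5/6

5/6


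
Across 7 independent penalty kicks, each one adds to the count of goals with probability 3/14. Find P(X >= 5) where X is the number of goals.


P(X>=5) = P(X=5) + P(X=6) + P(X=7)
= 88209/15059072 + 8019/15059072 + 2187/105413504
= 675783/105413504

675783/105413504


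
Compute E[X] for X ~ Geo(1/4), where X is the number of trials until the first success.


For geometric (trials until first success), E[X] = 1/p = 1/(1/4) = 4

4


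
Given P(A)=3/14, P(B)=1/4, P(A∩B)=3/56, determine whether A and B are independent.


P(A)*P(B) = 3/14*1/4 = 3/56
P(A∩B) = 3/56, which equals P(A)P(B), so independent

Yes, A and B are independent


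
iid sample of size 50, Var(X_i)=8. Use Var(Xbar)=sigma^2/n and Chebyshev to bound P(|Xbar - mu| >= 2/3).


Var(Xbar) = Var(X)/n = 8/50
Chebyshev: P(|Xbar-mu| >= 2/3) <= Var(Xbar)/(2/3)^2 = (4/25)/(4/9) = 9/25

9/25


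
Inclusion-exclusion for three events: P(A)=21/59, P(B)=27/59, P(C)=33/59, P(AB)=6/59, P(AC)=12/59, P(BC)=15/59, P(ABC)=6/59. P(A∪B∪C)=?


P(A∪B∪C) = P(A)+P(B)+P(C) - P(AB)-P(AC)-P(BC) + P(ABC)
= 21/59+27/59+33/59 - 6/59-12/59-15/59 + 6/59
= 54/59

54/59


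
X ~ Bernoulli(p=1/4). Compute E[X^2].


For Bernoulli: X in {0,1}
E[X^2] = 0^2*(1-1/4) + 1^2*1/4 = 1/4

1/4


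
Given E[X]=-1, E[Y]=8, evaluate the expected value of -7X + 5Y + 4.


E[-7X + 5Y + 4] = -7*E[X] + 5*E[Y] + 4
= (-7)*(-1) + (5)*(8) + (4)
= 7 + 40 + 4 = 51

51


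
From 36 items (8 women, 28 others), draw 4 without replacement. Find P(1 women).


P(X=1) = C(8,1)*C(28,3) / C(36,4)
= 8*3276 / 58905
= 26208/58905 = 416/935

416/935


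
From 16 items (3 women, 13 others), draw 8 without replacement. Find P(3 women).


P(X=3) = C(3,3)*C(13,5) / C(16,8)
= 1*1287 / 12870
= 1287/12870 = 1/10

1/10


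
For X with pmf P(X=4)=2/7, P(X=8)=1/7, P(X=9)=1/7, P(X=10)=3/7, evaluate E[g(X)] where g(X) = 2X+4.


E[2X+4] = sum(g(x)*P(x))
= 12*2/7 + 20*1/7 + 22*1/7 + 24*3/7
= 138/7

138/7


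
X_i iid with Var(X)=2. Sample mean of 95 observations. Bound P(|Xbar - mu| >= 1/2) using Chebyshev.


Var(Xbar) = Var(X)/n = 2/95
Chebyshev: P(|Xbar-mu| >= 1/2) <= Var(Xbar)/(1/2)^2 = (2/95)/(1/4) = 8/95

8/95


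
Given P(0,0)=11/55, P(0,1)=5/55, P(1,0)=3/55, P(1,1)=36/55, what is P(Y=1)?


P(Y=1) = P(0,1)+P(1,1) = 5/55 + 36/55 = 41/55

41/55


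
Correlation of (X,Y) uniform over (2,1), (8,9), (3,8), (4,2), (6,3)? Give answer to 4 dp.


Cov(X,Y) = 3.6400, Var(X) = 4.6400, Var(Y) = 10.6400
rho = Cov/(sqrt(VarX)*sqrt(VarY)) = 0.5180

0.5180


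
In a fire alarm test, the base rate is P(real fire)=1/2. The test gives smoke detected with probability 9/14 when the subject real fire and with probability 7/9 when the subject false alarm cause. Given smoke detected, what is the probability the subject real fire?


P(A) = P(A|B)P(B) + P(A|B')P(B') = 9/14*1/2 + 7/9*1/2 = 179/252
P(B|A) = P(A|B)P(B)/P(A) = (9/28)/(179/252) = 81/179

81/179


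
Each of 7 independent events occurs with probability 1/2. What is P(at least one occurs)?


P(at least one) = 1 - P(none)
P(none) = (1 - 1/2)^7 = (1/2)^7 = 1/128
P(at least one) = 1 - 1/128 = 127/128

127/128


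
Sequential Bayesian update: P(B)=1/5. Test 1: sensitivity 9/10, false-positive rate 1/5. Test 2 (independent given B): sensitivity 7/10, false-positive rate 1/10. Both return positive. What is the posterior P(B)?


After test 1: P(+) = 9/10*1/5 + 1/5*4/5 = 17/50
P(B|+) = (9/50)/(17/50) = 9/17
After test 2 (use post1 as new prior): P(+) = 7/10*9/17 + 1/10*8/17 = 71/170
P(B|+,+) = (63/170)/(71/170) = 63/71

63/71


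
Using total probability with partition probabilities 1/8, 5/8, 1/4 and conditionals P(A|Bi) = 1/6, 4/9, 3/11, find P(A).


P(A) = P(A|B1)P(B1) + P(A|B2)P(B2) + P(A|B3)P(B3)
= 1/6*1/8 + 4/9*5/8 + 3/11*1/4
= 1/48 + 5/18 + 3/44 = 581/1584

581/1584


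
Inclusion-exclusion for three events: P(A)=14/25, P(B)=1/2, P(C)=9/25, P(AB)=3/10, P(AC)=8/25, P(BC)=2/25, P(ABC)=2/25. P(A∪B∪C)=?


P(A∪B∪C) = P(A)+P(B)+P(C) - P(AB)-P(AC)-P(BC) + P(ABC)
= 14/25+1/2+9/25 - 3/10-8/25-2/25 + 2/25
= 4/5

4/5


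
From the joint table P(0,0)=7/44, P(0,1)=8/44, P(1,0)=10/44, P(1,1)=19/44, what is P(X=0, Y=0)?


Read from table: P(X=0, Y=0) = 7/44

7/44


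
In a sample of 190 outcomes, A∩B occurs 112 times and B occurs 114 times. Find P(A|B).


P(A|B) = P(A∩B)/P(B) = (112/190)/(114/190) = 112/114 = 56/57

56/57


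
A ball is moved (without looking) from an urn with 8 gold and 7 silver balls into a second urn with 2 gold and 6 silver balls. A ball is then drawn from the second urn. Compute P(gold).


P(transfer gold) = 8/15; P(transfer silver) = 7/15
If gold transferred: Urn II has 3 gold of 9, so P(gold|gold moved) = 1/3
If silver transferred: Urn II has 2 gold of 9, so P(gold|silver moved) = 2/9
By total probability: P(gold) = 8/15*1/3 + 7/15*2/9 = 38/135

38/135


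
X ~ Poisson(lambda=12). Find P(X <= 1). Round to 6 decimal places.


P(X<=1) = e^(-12)*12^0/0! + e^(-12)*12^1/1!
≈ 0.0000061442 + 0.0000737305
= 0.0000798747
≈ 0.000080

0.000080


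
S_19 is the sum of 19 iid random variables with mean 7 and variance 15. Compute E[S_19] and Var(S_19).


E[S_n] = n*mu = 19*7 = 133
Var(S_n) = n*sigma^2 = 19*15 = 285

E[S_19]=133, Var(S_19)=285


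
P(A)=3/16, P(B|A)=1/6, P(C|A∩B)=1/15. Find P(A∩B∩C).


P(A∩B∩C) = P(A) * P(B|A) * P(C|A∩B)
= 3/16 * 1/6 * 1/15
= 1/32 * 1/15 = 1/480

1/480


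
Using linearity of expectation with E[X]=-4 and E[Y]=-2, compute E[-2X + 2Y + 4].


E[-2X + 2Y + 4] = -2*E[X] + 2*E[Y] + 4
= (-2)*(-4) + (2)*(-2) + (4)
= 8 - 4 + 4 = 8

8


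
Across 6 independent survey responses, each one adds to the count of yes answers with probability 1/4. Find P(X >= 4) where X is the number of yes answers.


P(X>=4) = P(X=4) + P(X=5) + P(X=6)
= 135/4096 + 9/2048 + 1/4096
= 77/2048

77/2048


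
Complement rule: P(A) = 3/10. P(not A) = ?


P(A') = 1 - P(A) = 1 - 3/10 = 7/10

7/10


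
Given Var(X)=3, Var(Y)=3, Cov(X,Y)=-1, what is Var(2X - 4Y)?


Var(2X - 4Y) = 2^2*Var(X) + (-4)^2*Var(Y) + 2*2*(-4)*Cov(X,Y)
= 4*3 + 16*3 - 16*(-1)
= 12 + 48 + 16 = 76

76


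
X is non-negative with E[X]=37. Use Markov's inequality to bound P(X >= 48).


Markov: P(X >= a) <= E[X]/a
P(X >= 48) <= 37/48

37/48


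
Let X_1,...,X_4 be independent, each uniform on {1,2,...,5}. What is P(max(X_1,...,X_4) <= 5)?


P(max <= 5) = P(all X_i <= 5) = (P(X_1 <= 5))^4
= (5/5)^4 = 1^4 = 1

1


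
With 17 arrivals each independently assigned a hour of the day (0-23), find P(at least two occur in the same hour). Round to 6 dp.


P(all different) = prod((24-i)/24 for i=0..16) = 0.000423
P(at least one match) = 1 - 0.000423 = 0.999577

0.999577


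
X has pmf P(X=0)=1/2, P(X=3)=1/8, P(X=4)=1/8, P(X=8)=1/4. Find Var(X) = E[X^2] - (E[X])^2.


E[X] = 23/8, E[X^2] = 153/8
Var(X) = E[X^2] - (E[X])^2 = 153/8 - (23/8)^2 = 695/64

695/64


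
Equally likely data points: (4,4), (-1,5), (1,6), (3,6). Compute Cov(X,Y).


E[X]=7/4, E[Y]=21/4, E[XY]=35/4
Cov(X,Y) = E[XY] - E[X]E[Y] = 35/4 - 7/4*21/4 = -7/16

-7/16


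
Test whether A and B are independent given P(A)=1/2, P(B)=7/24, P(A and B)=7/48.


P(A)*P(B) = 1/2*7/24 = 7/48
P(A∩B) = 7/48, which equals P(A)P(B), so independent

Yes, A and B are independent


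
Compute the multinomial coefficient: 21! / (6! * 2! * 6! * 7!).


21! = 51090942171709440000
Denominator: 6!=720 * 2!=2 * 6!=720 * 7!=5040
Coefficient = 51090942171709440000 / 5225472000 = 9777287520

9777287520


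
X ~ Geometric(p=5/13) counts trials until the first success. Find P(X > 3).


P(X > 3) = P(first 3 trials all fail) = (1-p)^3 = (8/13)^3 = 512/2197

512/2197


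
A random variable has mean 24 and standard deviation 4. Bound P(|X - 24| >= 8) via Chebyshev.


k = 8/4 = 2
Chebyshev: P(|X-mu| >= k*sigma) <= 1/k^2 = 1/2^2 = 1/4

1/4


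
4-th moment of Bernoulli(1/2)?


For Bernoulli: X in {0,1}
E[X^4] = 0^4*(1-1/2) + 1^4*1/2 = 1/2

1/2


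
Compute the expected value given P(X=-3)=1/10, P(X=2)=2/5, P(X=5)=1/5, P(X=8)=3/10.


E[X] = sum(x * P(x))
= -3*1/10 + 2*2/5 + 5*1/5 + 8*3/10
= 39/10

39/10


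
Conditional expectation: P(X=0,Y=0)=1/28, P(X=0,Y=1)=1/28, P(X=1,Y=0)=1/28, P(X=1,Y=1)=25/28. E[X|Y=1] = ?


P(Y=1) = 26/28
E[X|Y=1] = (0*1 + 1*25)/26 = 25/26

25/26


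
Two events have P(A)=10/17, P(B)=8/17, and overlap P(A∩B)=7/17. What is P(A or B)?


P(A∪B) = P(A) + P(B) - P(A∩B)
= 10/17 + 8/17 - 7/17 = 11/17

11/17


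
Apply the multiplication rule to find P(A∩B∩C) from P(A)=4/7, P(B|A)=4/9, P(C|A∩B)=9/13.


P(A∩B∩C) = P(A) * P(B|A) * P(C|A∩B)
= 4/7 * 4/9 * 9/13
= 16/63 * 9/13 = 16/91

16/91


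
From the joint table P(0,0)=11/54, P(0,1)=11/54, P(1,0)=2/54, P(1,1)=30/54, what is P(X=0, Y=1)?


Read from table: P(X=0, Y=1) = 11/54

11/54


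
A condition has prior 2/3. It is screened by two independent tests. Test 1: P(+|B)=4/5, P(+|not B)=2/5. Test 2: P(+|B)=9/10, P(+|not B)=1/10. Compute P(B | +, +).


After test 1: P(+) = 4/5*2/3 + 2/5*1/3 = 2/3
P(B|+) = (8/15)/(2/3) = 4/5
After test 2 (use post1 as new prior): P(+) = 9/10*4/5 + 1/10*1/5 = 37/50
P(B|+,+) = (18/25)/(37/50) = 36/37

36/37


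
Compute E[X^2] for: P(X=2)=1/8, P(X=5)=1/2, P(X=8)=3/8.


E[X^2] = sum(x^2 * P(x))
= 4*1/8 + 25*1/2 + 64*3/8
= 37

37


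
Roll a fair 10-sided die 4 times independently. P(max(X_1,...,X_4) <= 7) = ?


P(max <= 7) = P(all X_i <= 7) = (P(X_1 <= 7))^4
= (7/10)^4 = 2401/10000

2401/10000


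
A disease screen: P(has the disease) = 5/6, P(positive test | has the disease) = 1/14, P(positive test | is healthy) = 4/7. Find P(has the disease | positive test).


P(A) = P(A|B)P(B) + P(A|B')P(B') = 1/14*5/6 + 4/7*1/6 = 13/84
P(B|A) = P(A|B)P(B)/P(A) = (5/84)/(13/84) = 5/13

5/13


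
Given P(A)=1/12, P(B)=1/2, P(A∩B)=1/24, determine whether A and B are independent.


P(A)*P(B) = 1/12*1/2 = 1/24
P(A∩B) = 1/24, which equals P(A)P(B), so independent

Yes, A and B are independent


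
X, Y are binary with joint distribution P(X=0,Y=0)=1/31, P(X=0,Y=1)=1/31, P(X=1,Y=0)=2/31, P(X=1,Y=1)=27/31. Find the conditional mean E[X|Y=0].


P(Y=0) = 3/31
E[X|Y=0] = (0*1 + 1*2)/3 = 2/3

2/3


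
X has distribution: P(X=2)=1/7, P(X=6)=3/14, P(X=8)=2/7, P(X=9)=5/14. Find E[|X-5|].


E[|X-5|] = sum(g(x)*P(x))
= 3*1/7 + 1*3/14 + 3*2/7 + 4*5/14
= 41/14

41/14


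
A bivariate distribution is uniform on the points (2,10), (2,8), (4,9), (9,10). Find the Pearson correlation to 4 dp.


Cov(X,Y) = 1.1875, Var(X) = 8.1875, Var(Y) = 0.6875
rho = Cov/(sqrt(VarX)*sqrt(VarY)) = 0.5005

0.5005


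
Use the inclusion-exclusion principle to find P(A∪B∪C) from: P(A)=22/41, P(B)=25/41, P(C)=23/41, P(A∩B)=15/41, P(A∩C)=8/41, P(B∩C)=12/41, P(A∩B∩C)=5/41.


P(A∪B∪C) = P(A)+P(B)+P(C) - P(AB)-P(AC)-P(BC) + P(ABC)
= 22/41+25/41+23/41 - 15/41-8/41-12/41 + 5/41
= 40/41

40/41


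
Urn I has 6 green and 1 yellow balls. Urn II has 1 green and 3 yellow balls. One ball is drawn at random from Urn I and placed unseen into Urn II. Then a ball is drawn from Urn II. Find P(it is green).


P(transfer green) = 6/7; P(transfer yellow) = 1/7
If green transferred: Urn II has 2 green of 5, so P(green|green moved) = 2/5
If yellow transferred: Urn II has 1 green of 5, so P(green|yellow moved) = 1/5
By total probability: P(green) = 6/7*2/5 + 1/7*1/5 = 13/35

13/35


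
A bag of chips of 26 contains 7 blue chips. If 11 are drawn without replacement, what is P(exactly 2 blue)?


P(X=2) = C(7,2)*C(19,9) / C(26,11)
= 21*92378 / 7726160
= 1939938/7726160 = 231/920

231/920


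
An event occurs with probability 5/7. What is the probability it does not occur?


P(A') = 1 - P(A) = 1 - 5/7 = 2/7

2/7


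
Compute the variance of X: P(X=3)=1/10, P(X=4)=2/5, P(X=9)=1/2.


E[X] = 32/5, E[X^2] = 239/5
Var(X) = E[X^2] - (E[X])^2 = 239/5 - (32/5)^2 = 171/25

171/25


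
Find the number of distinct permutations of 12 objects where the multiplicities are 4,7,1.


12! = 479001600
Denominator: 4!=24 * 7!=5040 * 1!=1
Coefficient = 479001600 / 120960 = 3960

3960


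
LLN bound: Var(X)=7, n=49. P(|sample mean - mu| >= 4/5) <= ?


Var(Xbar) = Var(X)/n = 7/49
Chebyshev: P(|Xbar-mu| >= 4/5) <= Var(Xbar)/(4/5)^2 = (1/7)/(16/25) = 25/112

25/112


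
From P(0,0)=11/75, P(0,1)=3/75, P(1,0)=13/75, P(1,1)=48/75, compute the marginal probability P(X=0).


P(X=0) = P(0,0)+P(0,1) = 11/75 + 3/75 = 14/75

14/75


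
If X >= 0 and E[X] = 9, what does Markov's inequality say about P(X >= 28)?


Markov: P(X >= a) <= E[X]/a
P(X >= 28) <= 9/28

9/28


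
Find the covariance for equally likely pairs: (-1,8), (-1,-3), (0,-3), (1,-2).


E[X]=-1/4, E[Y]=0, E[XY]=-7/4
Cov(X,Y) = E[XY] - E[X]E[Y] = -7/4 + 1/4*0 = -7/4

-7/4


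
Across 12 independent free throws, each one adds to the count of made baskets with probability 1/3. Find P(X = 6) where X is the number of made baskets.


P(X=6) = C(12,6) * p^6 * (1-p)^6
= 924 * 1/729 * 64/729
= 19712/177147

19712/177147


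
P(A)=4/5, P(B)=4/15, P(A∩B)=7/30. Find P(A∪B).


P(A∪B) = P(A) + P(B) - P(A∩B)
= 4/5 + 4/15 - 7/30 = 5/6

5/6


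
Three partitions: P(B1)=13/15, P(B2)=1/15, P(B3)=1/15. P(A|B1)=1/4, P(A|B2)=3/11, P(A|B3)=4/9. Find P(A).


P(A) = P(A|B1)P(B1) + P(A|B2)P(B2) + P(A|B3)P(B3)
= 1/4*13/15 + 3/11*1/15 + 4/9*1/15
= 13/60 + 1/55 + 4/135 = 1571/5940

1571/5940


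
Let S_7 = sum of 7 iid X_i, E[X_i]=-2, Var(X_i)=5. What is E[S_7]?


E[S_n] = n*E[X_1] = 7*-2 = -14

-14


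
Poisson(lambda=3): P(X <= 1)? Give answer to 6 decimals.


P(X<=1) = e^(-3)*3^0/0! + e^(-3)*3^1/1!
≈ 0.0497870684 + 0.1493612051
= 0.1991482735
≈ 0.199148

0.199148


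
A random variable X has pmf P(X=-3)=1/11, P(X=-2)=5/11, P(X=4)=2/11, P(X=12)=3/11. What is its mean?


E[X] = sum(x * P(x))
= -3*1/11 - 2*5/11 + 4*2/11 + 12*3/11
= 31/11

31/11


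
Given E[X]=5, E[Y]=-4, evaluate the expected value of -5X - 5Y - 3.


E[-5X - 5Y - 3] = -5*E[X] - 5*E[Y] - 3
= (-5)*(5) + (-5)*(-4) + (-3)
= -25 + 20 - 3 = -8

-8


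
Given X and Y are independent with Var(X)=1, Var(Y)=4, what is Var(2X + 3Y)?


Independence => Cov(X,Y)=0
Var(2X + 3Y) = 2^2*Var(X) + 3^2*Var(Y)
= 4*1 + 9*4 = 40

40


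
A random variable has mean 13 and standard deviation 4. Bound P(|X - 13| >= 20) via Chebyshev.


k = 20/4 = 5
Chebyshev: P(|X-mu| >= k*sigma) <= 1/k^2 = 1/5^2 = 1/25

1/25


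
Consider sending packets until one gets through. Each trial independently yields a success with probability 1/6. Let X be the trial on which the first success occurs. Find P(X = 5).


P(X=5) = (1-p)^4 * p = (5/6)^4 * 1/6
= 625/1296 * 1/6 = 625/7776

625/7776


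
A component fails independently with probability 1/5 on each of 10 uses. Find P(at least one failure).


P(at least one) = 1 - P(none)
P(none) = (1 - 1/5)^10 = (4/5)^10 = 1048576/9765625
P(at least one) = 1 - 1048576/9765625 = 8717049/9765625

8717049/9765625


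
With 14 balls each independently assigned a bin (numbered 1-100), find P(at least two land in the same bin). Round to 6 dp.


P(all different) = prod((100-i)/100 for i=0..13) = 0.385214
P(at least one match) = 1 - 0.385214 = 0.614786

0.614786


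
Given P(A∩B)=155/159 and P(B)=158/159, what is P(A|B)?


P(A|B) = P(A∩B)/P(B) = (155/159)/(158/159) = 155/158

155/158


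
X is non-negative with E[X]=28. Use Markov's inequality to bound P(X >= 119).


Markov: P(X >= a) <= E[X]/a
P(X >= 119) <= 28/119 = 4/17

4/17


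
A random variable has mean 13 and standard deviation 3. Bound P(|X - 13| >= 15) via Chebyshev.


k = 15/3 = 5
Chebyshev: P(|X-mu| >= k*sigma) <= 1/k^2 = 1/5^2 = 1/25

1/25


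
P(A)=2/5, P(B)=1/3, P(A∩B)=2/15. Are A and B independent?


P(A)*P(B) = 2/5*1/3 = 2/15
P(A∩B) = 2/15, which equals P(A)P(B), so independent

Yes, A and B are independent


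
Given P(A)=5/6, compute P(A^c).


P(A') = 1 - P(A) = 1 - 5/6 = 1/6

1/6


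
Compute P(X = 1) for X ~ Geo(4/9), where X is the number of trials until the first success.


P(X=1) = (1-p)^0 * p = (5/9)^0 * 4/9
= 1 * 4/9 = 4/9

4/9


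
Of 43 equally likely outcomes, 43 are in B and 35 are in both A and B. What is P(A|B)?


P(A|B) = P(A∩B)/P(B) = (35/43)/(43/43) = 35/43

35/43


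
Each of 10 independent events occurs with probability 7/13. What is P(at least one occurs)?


P(at least one) = 1 - P(none)
P(none) = (1 - 7/13)^10 = (6/13)^10 = 60466176/137858491849
P(at least one) = 1 - 60466176/137858491849 = 137798025673/137858491849

137798025673/137858491849


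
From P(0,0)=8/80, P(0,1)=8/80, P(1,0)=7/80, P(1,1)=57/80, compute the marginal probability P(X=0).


P(X=0) = P(0,0)+P(0,1) = 8/80 + 8/80 = 16/80 = 1/5

1/5


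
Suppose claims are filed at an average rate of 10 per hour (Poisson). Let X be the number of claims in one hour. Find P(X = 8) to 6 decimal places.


P(X=8) = e^(-10) * 10^8 / 8!
≈ 0.00004539992976 * 100000000 / 40320
≈ 0.112599

0.112599


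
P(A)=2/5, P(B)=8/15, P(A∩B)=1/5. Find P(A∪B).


P(A∪B) = P(A) + P(B) - P(A∩B)
= 2/5 + 8/15 - 1/5 = 11/15

11/15


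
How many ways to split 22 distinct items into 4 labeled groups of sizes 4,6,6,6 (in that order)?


22! = 1124000727777607680000
Denominator: 4!=24 * 6!=720 * 6!=720 * 6!=720
Coefficient = 1124000727777607680000 / 8957952000 = 125475189840

125475189840


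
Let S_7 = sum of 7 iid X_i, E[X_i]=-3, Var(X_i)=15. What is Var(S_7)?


By independence, Var(S_n) = n*Var(X_1) = 7*15 = 105

105


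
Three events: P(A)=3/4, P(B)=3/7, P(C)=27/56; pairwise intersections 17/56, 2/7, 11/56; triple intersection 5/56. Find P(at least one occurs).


P(A∪B∪C) = P(A)+P(B)+P(C) - P(AB)-P(AC)-P(BC) + P(ABC)
= 3/4+3/7+27/56 - 17/56-2/7-11/56 + 5/56
= 27/28

27/28


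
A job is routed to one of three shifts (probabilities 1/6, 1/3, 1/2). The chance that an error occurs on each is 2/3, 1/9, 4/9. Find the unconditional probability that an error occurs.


P(A) = P(A|B1)P(B1) + P(A|B2)P(B2) + P(A|B3)P(B3)
= 2/3*1/6 + 1/9*1/3 + 4/9*1/2
= 1/9 + 1/27 + 2/9 = 10/27

10/27


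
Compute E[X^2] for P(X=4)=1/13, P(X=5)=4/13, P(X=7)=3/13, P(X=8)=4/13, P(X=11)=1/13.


E[X^2] = sum(g(x)*P(x))
= 16*1/13 + 25*4/13 + 49*3/13 + 64*4/13 + 121*1/13
= 640/13

640/13


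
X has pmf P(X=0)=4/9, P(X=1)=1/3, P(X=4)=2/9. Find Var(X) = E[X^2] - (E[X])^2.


E[X] = 11/9, E[X^2] = 35/9
Var(X) = E[X^2] - (E[X])^2 = 35/9 - (11/9)^2 = 194/81

194/81


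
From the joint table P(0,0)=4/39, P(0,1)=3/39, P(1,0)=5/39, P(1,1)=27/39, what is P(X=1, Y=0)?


Read from table: P(X=1, Y=0) = 5/39

5/39


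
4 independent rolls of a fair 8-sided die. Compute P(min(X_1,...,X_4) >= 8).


P(min >= 8) = P(all X_i >= 8) = (P(X_1 >= 8))^4
= (1/8)^4 = 1/4096

1/4096


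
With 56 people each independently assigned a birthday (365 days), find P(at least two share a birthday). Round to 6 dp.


P(all different) = prod((365-i)/365 for i=0..55) = 0.011668
P(at least one match) = 1 - 0.011668 = 0.988332

0.988332


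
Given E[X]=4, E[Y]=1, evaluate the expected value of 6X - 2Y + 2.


E[6X - 2Y + 2] = 6*E[X] - 2*E[Y] + 2
= (6)*(4) + (-2)*(1) + (2)
= 24 - 2 + 2 = 24

24


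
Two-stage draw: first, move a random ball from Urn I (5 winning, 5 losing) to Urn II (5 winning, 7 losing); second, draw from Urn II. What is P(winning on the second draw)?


P(transfer winning) = 5/10 = 1/2; P(transfer losing) = 1/2
If winning transferred: Urn II has 6 winning of 13, so P(winning|winning moved) = 6/13
If losing transferred: Urn II has 5 winning of 13, so P(winning|losing moved) = 5/13
By total probability: P(winning) = 1/2*6/13 + 1/2*5/13 = 11/26

11/26


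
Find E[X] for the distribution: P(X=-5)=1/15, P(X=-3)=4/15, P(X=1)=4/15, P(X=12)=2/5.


E[X] = sum(x * P(x))
= -5*1/15 - 3*4/15 + 1*4/15 + 12*2/5
= 59/15

59/15


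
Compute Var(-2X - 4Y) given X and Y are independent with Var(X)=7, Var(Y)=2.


Independence => Cov(X,Y)=0
Var(-2X - 4Y) = (-2)^2*Var(X) + (-4)^2*Var(Y)
= 4*7 + 16*2 = 60

60


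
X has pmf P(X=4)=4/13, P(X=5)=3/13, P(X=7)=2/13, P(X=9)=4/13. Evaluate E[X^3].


E[X^3] = sum(x^3 * P(x))
= 64*4/13 + 125*3/13 + 343*2/13 + 729*4/13
= 4233/13

4233/13


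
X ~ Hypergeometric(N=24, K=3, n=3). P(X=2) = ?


P(X=2) = C(3,2)*C(21,1) / C(24,3)
= 3*21 / 2024
= 63/2024

63/2024


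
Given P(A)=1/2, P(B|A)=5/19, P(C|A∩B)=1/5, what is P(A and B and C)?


P(A∩B∩C) = P(A) * P(B|A) * P(C|A∩B)
= 1/2 * 5/19 * 1/5
= 5/38 * 1/5 = 1/38

1/38


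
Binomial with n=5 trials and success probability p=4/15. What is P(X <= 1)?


P(X<=1) = P(X=0) + P(X=1)
= 161051/759375 + 58564/151875
= 453871/759375

453871/759375


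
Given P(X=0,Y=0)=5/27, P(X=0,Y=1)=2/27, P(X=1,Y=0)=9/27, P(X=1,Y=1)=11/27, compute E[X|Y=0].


P(Y=0) = 14/27
E[X|Y=0] = (0*5 + 1*9)/14 = 9/14

9/14


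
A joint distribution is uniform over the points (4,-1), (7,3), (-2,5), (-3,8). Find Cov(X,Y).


E[X]=3/2, E[Y]=15/4, E[XY]=-17/4
Cov(X,Y) = E[XY] - E[X]E[Y] = -17/4 - 3/2*15/4 = -79/8

-79/8


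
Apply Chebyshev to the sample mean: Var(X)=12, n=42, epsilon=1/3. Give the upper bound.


Var(Xbar) = Var(X)/n = 12/42
Chebyshev: P(|Xbar-mu| >= 1/3) <= Var(Xbar)/(1/3)^2 = (2/7)/(1/9) = 18/7
Bound exceeds 1, so trivial bound: 1

1


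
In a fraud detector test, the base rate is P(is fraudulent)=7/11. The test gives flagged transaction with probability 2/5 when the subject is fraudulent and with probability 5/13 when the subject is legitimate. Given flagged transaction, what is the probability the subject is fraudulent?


P(A) = P(A|B)P(B) + P(A|B')P(B') = 2/5*7/11 + 5/13*4/11 = 282/715
P(B|A) = P(A|B)P(B)/P(A) = (14/55)/(282/715) = 91/141

91/141


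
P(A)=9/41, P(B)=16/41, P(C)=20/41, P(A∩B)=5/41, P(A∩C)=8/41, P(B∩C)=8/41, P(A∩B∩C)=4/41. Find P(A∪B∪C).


P(A∪B∪C) = P(A)+P(B)+P(C) - P(AB)-P(AC)-P(BC) + P(ABC)
= 9/41+16/41+20/41 - 5/41-8/41-8/41 + 4/41
= 28/41

28/41


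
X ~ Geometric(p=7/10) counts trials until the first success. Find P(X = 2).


P(X=2) = (1-p)^1 * p = (3/10)^1 * 7/10
= 3/10 * 7/10 = 21/100

21/100


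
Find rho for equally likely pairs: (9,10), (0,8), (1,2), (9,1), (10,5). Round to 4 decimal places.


Cov(X,Y) = 0.0400, Var(X) = 18.9600, Var(Y) = 11.7600
rho = Cov/(sqrt(VarX)*sqrt(VarY)) = 0.0027

0.0027


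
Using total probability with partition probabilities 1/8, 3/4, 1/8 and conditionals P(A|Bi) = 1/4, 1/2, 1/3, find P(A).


P(A) = P(A|B1)P(B1) + P(A|B2)P(B2) + P(A|B3)P(B3)
= 1/4*1/8 + 1/2*3/4 + 1/3*1/8
= 1/32 + 3/8 + 1/24 = 43/96

43/96


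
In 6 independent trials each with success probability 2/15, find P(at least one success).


P(at least one) = 1 - P(none)
P(none) = (1 - 2/15)^6 = (13/15)^6 = 4826809/11390625
P(at least one) = 1 - 4826809/11390625 = 6563816/11390625

6563816/11390625


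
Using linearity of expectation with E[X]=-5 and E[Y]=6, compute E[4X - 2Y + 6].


E[4X - 2Y + 6] = 4*E[X] - 2*E[Y] + 6
= (4)*(-5) + (-2)*(6) + (6)
= -20 - 12 + 6 = -26

-26


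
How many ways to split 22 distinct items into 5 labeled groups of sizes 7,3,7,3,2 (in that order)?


22! = 1124000727777607680000
Denominator: 7!=5040 * 3!=6 * 7!=5040 * 3!=6 * 2!=2
Coefficient = 1124000727777607680000 / 1828915200 = 614572358400

614572358400


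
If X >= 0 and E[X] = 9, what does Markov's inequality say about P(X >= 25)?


Markov: P(X >= a) <= E[X]/a
P(X >= 25) <= 9/25

9/25


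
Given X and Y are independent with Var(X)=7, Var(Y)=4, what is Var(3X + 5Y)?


Independence => Cov(X,Y)=0
Var(3X + 5Y) = 3^2*Var(X) + 5^2*Var(Y)
= 9*7 + 25*4 = 163

163


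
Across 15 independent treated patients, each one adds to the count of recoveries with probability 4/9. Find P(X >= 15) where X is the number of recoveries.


P(X>=15) = P(X=15)
= 1073741824/205891132094649
= 1073741824/205891132094649

1073741824/205891132094649


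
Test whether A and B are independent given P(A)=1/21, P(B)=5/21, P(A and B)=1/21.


P(A)*P(B) = 1/21*5/21 = 5/441
P(A∩B) = 1/21 != 5/441, so not independent

No, A and B are not independent


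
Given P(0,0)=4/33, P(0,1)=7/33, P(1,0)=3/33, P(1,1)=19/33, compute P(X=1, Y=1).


Read from table: P(X=1, Y=1) = 19/33

19/33


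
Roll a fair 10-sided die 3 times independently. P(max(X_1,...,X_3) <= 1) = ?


P(max <= 1) = P(all X_i <= 1) = (P(X_1 <= 1))^3
= (1/10)^3 = 1/1000

1/1000


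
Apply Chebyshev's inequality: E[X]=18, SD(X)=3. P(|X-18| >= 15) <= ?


k = 15/3 = 5
Chebyshev: P(|X-mu| >= k*sigma) <= 1/k^2 = 1/5^2 = 1/25

1/25


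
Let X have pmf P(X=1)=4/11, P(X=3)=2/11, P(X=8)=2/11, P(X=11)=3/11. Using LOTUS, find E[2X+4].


E[2X+4] = sum(g(x)*P(x))
= 6*4/11 + 10*2/11 + 20*2/11 + 26*3/11
= 162/11

162/11


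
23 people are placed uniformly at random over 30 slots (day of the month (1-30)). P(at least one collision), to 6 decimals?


P(all different) = prod((30-i)/30 for i=0..22) = 0.000006
P(at least one match) = 1 - 0.000006 = 0.999994

0.999994


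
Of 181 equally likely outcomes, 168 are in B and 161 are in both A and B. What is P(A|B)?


P(A|B) = P(A∩B)/P(B) = (161/181)/(168/181) = 161/168 = 23/24

23/24


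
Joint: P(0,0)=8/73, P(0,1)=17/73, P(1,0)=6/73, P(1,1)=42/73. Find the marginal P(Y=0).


P(Y=0) = P(0,0)+P(1,0) = 8/73 + 6/73 = 14/73

14/73


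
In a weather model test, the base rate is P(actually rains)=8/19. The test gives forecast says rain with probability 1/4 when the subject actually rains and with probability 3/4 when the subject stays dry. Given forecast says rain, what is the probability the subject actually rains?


P(A) = P(A|B)P(B) + P(A|B')P(B') = 1/4*8/19 + 3/4*11/19 = 41/76
P(B|A) = P(A|B)P(B)/P(A) = (2/19)/(41/76) = 8/41

8/41


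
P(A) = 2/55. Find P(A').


P(A') = 1 - P(A) = 1 - 2/55 = 53/55

53/55


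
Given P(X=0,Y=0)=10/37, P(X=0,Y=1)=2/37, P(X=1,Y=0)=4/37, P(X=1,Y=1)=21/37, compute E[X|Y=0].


P(Y=0) = 14/37
E[X|Y=0] = (0*10 + 1*4)/14 = 4/14 = 2/7

2/7


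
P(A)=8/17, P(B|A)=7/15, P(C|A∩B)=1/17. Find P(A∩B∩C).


P(A∩B∩C) = P(A) * P(B|A) * P(C|A∩B)
= 8/17 * 7/15 * 1/17
= 56/255 * 1/17 = 56/4335

56/4335


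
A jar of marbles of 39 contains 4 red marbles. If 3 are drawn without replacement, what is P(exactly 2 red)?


P(X=2) = C(4,2)*C(35,1) / C(39,3)
= 6*35 / 9139
= 210/9139

210/9139


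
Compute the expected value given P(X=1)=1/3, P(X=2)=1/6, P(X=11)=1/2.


E[X] = sum(x * P(x))
= 1*1/3 + 2*1/6 + 11*1/2
= 37/6

37/6


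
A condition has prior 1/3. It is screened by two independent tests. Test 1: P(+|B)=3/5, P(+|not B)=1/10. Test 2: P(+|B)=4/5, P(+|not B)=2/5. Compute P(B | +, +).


After test 1: P(+) = 3/5*1/3 + 1/10*2/3 = 4/15
P(B|+) = (1/5)/(4/15) = 3/4
After test 2 (use post1 as new prior): P(+) = 4/5*3/4 + 2/5*1/4 = 7/10
P(B|+,+) = (3/5)/(7/10) = 6/7

6/7


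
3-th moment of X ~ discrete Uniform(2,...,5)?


E[X^3] = (1/4) * sum(x^3 for x=2..5)
= 224/4 = 56

56
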